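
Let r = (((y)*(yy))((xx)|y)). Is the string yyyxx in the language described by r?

Split as yyy·xx: ((y)*(yy)) matches yyy and ((xx)|y) matches xx.

yes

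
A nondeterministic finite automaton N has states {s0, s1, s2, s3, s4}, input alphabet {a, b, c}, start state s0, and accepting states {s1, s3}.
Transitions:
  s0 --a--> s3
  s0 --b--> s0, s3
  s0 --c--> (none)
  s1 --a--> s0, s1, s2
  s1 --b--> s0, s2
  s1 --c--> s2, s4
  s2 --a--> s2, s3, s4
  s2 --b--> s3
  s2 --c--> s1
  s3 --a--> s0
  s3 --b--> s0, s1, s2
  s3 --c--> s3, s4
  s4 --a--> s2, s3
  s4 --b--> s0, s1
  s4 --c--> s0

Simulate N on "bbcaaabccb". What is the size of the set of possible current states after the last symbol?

Start: {s0}
read b: {s0, s3}
read b: {s0, s1, s2, s3}
read c: {s1, s2, s3, s4}
read a: {s0, s1, s2, s3, s4}
read a: {s0, s1, s2, s3, s4}
read a: {s0, s1, s2, s3, s4}
read b: {s0, s1, s2, s3}
read c: {s1, s2, s3, s4}
read c: {s0, s1, s2, s3, s4}
read b: {s0, s1, s2, s3}
Final reachable set {s0, s1, s2, s3} has 4 states.

4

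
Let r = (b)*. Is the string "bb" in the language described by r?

Split into 2 pieces b · b; each matches b.

yes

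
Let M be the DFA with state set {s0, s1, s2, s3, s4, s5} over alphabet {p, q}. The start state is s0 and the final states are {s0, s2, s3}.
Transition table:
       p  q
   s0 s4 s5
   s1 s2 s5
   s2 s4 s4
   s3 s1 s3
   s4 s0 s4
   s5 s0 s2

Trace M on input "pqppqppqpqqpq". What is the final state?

s0 --p--> s4
s4 --q--> s4
s4 --p--> s0
s0 --p--> s4
s4 --q--> s4
s4 --p--> s0
s0 --p--> s4
s4 --q--> s4
s4 --p--> s0
s0 --q--> s5
s5 --q--> s2
s2 --p--> s4
s4 --q--> s4

s4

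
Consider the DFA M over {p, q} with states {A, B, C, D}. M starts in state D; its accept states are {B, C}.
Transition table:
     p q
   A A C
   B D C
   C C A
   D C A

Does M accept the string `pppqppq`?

D --p--> C
C --p--> C
C --p--> C
C --q--> A
A --p--> A
A --p--> A
A --q--> C
End in state C, which is an accepting state.

accepted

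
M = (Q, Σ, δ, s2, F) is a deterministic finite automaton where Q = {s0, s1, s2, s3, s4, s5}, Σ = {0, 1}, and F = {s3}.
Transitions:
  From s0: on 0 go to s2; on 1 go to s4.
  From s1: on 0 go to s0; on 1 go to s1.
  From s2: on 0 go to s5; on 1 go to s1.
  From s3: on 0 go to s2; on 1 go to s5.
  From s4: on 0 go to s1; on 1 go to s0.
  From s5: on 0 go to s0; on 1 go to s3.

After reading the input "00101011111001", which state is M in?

s4

s2 --0--> s5
s5 --0--> s0
s0 --1--> s4
s4 --0--> s1
s1 --1--> s1
s1 --0--> s0
s0 --1--> s4
s4 --1--> s0
s0 --1--> s4
s4 --1--> s0
s0 --1--> s4
s4 --0--> s1
s1 --0--> s0
s0 --1--> s4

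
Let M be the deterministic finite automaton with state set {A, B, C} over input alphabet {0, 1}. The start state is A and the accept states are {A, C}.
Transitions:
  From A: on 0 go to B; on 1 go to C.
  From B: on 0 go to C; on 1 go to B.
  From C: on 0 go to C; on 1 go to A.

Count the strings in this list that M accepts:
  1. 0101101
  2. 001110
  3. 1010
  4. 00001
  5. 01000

3

0101101: accepted
001110: rejected
1010: rejected
00001: accepted
01000: accepted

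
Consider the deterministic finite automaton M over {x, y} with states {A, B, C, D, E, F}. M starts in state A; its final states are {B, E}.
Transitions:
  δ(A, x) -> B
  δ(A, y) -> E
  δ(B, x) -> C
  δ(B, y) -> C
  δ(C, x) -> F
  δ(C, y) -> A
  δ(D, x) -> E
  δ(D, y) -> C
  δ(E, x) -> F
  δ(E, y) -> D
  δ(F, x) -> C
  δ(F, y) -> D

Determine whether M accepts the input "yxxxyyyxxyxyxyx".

accepted

A --y--> E
E --x--> F
F --x--> C
C --x--> F
F --y--> D
D --y--> C
C --y--> A
A --x--> B
B --x--> C
C --y--> A
A --x--> B
B --y--> C
C --x--> F
F --y--> D
D --x--> E
End in state E, which is an accepting state.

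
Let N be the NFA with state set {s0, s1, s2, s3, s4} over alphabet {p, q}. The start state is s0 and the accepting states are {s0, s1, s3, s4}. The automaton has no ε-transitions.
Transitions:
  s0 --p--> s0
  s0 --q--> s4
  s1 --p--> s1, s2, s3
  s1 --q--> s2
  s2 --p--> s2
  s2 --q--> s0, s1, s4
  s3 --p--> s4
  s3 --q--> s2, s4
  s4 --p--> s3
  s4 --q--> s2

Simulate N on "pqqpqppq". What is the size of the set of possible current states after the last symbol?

4

Start: {s0}
read p: {s0}
read q: {s4}
read q: {s2}
read p: {s2}
read q: {s0, s1, s4}
read p: {s0, s1, s2, s3}
read p: {s0, s1, s2, s3, s4}
read q: {s0, s1, s2, s4}
Final reachable set {s0, s1, s2, s4} has 4 states.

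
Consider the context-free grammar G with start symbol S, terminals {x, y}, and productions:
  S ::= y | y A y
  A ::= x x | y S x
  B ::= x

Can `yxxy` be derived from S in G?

yes

S ⇒ yAy ⇒ yxxy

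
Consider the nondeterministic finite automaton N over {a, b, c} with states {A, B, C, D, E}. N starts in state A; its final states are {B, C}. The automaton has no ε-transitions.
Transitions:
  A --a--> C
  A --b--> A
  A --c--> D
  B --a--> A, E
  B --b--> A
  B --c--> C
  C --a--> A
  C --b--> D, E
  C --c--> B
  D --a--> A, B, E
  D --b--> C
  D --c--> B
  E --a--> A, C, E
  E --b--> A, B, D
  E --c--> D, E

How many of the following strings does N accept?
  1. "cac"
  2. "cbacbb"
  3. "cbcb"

1

"cac": accepted
"cbacbb": rejected
"cbcb": rejected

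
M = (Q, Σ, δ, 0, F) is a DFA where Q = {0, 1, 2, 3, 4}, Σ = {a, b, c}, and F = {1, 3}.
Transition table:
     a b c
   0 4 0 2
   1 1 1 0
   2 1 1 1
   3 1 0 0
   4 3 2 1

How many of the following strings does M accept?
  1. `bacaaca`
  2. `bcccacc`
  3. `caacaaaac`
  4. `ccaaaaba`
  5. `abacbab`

1

`bacaaca`: rejected
`bcccacc`: rejected
`caacaaaac`: rejected
`ccaaaaba`: accepted
`abacbab`: rejected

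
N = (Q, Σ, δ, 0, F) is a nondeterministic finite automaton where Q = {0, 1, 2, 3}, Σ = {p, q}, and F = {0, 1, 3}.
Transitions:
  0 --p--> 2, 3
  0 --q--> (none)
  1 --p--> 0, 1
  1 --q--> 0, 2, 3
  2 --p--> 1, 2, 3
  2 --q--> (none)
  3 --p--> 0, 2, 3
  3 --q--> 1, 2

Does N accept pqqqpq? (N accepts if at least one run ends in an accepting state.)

accepted

Start: {0}
read p: {2, 3}
read q: {1, 2}
read q: {0, 2, 3}
read q: {1, 2}
read p: {0, 1, 2, 3}
read q: {0, 1, 2, 3}
Reachable ∩ accepting = {0, 1, 3} — nonempty.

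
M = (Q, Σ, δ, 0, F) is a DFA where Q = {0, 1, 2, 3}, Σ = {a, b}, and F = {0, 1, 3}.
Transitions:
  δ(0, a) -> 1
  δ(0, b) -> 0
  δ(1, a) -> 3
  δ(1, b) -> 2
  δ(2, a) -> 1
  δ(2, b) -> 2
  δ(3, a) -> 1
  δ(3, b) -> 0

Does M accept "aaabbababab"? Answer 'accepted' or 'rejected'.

0 --a--> 1
1 --a--> 3
3 --a--> 1
1 --b--> 2
2 --b--> 2
2 --a--> 1
1 --b--> 2
2 --a--> 1
1 --b--> 2
2 --a--> 1
1 --b--> 2
End in state 2, which is not an accepting state.

rejected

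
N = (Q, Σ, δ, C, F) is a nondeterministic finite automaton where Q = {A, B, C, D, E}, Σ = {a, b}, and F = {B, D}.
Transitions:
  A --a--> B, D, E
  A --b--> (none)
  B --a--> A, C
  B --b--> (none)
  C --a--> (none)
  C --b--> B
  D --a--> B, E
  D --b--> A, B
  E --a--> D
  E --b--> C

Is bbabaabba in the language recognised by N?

Start: {C}
read b: {B}
read b: {}
The reachable set is empty and stays empty for the remaining 7 symbols.
Reachable ∩ accepting = {} — empty.

rejected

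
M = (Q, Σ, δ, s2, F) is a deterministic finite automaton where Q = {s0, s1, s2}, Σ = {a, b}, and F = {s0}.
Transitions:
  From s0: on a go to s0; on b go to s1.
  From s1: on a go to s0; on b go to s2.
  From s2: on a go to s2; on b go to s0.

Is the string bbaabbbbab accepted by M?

s2 --b--> s0
s0 --b--> s1
s1 --a--> s0
s0 --a--> s0
s0 --b--> s1
s1 --b--> s2
s2 --b--> s0
s0 --b--> s1
s1 --a--> s0
s0 --b--> s1
End in state s1, which is not an accepting state.

rejected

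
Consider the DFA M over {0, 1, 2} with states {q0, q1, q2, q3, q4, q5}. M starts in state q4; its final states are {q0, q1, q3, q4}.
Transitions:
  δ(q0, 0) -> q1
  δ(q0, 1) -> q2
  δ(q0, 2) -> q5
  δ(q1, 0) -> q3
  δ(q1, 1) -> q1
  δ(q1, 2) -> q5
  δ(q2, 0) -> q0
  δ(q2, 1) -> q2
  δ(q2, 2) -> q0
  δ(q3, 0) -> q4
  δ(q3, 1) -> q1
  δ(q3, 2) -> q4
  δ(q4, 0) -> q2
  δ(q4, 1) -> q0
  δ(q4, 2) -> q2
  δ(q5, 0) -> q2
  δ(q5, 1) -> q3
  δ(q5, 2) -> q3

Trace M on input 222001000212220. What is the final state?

q4 --2--> q2
q2 --2--> q0
q0 --2--> q5
q5 --0--> q2
q2 --0--> q0
q0 --1--> q2
q2 --0--> q0
q0 --0--> q1
q1 --0--> q3
q3 --2--> q4
q4 --1--> q0
q0 --2--> q5
q5 --2--> q3
q3 --2--> q4
q4 --0--> q2

q2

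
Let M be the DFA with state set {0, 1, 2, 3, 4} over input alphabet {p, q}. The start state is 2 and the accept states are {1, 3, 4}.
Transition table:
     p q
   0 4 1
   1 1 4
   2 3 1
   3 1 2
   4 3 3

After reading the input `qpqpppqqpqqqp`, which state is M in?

2 --q--> 1
1 --p--> 1
1 --q--> 4
4 --p--> 3
3 --p--> 1
1 --p--> 1
1 --q--> 4
4 --q--> 3
3 --p--> 1
1 --q--> 4
4 --q--> 3
3 --q--> 2
2 --p--> 3

3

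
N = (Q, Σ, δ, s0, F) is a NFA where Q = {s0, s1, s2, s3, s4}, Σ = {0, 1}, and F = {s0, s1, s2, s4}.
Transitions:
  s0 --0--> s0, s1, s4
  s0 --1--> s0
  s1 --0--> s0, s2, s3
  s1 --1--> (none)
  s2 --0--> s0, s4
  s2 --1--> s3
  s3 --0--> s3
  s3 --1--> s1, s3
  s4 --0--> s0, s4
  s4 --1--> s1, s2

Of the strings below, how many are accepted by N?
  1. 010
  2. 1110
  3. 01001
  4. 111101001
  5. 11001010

5

010: accepted
1110: accepted
01001: accepted
111101001: accepted
11001010: accepted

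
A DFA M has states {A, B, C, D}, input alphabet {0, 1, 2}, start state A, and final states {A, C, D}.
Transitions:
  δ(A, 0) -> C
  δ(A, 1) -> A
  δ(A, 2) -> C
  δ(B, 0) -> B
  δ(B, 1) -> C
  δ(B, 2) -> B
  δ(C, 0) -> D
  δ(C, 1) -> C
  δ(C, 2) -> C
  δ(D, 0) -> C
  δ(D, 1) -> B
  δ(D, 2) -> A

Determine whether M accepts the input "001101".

A --0--> C
C --0--> D
D --1--> B
B --1--> C
C --0--> D
D --1--> B
End in state B, which is not an accepting state.

rejected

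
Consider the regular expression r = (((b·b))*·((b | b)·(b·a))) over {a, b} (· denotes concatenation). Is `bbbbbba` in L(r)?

Split as bbbb·bba: ((b·b))* matches bbbb and ((b|b)·(b·a)) matches bba.

yes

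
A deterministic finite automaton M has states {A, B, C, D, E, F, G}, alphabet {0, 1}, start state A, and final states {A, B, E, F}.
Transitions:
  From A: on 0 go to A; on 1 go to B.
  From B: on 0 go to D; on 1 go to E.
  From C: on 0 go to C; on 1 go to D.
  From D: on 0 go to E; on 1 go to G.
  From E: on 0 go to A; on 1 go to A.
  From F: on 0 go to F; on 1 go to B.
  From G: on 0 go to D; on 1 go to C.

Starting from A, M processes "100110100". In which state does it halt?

E

A --1--> B
B --0--> D
D --0--> E
E --1--> A
A --1--> B
B --0--> D
D --1--> G
G --0--> D
D --0--> E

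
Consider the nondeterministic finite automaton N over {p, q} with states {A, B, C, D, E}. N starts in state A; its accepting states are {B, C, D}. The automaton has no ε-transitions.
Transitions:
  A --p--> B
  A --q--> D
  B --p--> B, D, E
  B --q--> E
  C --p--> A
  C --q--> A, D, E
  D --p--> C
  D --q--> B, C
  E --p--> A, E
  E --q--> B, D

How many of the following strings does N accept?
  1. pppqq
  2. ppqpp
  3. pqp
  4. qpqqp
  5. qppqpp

pppqq: accepted
ppqpp: accepted
pqp: rejected
qpqqp: accepted
qppqpp: rejected

3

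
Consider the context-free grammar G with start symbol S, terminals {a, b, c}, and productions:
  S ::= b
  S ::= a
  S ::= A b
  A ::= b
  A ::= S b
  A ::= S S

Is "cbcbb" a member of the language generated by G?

no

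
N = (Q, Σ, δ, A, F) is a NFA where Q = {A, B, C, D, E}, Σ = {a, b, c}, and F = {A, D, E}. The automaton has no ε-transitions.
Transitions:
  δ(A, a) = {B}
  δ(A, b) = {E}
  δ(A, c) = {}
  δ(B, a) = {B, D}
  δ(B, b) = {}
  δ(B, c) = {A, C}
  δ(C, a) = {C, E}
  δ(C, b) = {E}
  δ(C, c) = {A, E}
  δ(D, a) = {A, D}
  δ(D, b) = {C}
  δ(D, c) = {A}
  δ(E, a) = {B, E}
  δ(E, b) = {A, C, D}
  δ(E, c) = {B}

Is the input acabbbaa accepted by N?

accepted

Start: {A}
read a: {B}
read c: {A, C}
read a: {B, C, E}
read b: {A, C, D, E}
read b: {A, C, D, E}
read b: {A, C, D, E}
read a: {A, B, C, D, E}
read a: {A, B, C, D, E}
Reachable ∩ accepting = {A, D, E} — nonempty.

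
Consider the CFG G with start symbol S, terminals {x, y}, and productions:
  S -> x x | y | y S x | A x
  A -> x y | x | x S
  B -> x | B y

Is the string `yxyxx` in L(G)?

S ⇒ ySx ⇒ yAxx ⇒ yxyxx

yes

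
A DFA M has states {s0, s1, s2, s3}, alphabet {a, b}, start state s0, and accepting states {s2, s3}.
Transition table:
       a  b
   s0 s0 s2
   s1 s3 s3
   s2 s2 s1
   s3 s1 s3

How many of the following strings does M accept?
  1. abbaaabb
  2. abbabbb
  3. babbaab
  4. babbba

3

abbaaabb: accepted
abbabbb: accepted
babbaab: accepted
babbba: rejected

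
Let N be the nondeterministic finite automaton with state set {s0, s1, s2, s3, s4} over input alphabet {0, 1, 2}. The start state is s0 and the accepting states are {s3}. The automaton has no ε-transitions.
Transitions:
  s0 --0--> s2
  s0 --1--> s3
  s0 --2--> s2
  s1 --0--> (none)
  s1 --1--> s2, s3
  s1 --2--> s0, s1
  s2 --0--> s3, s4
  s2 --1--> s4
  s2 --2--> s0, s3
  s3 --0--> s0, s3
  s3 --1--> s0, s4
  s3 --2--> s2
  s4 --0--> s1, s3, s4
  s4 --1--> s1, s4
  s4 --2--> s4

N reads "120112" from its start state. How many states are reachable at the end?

5

Start: {s0}
read 1: {s3}
read 2: {s2}
read 0: {s3, s4}
read 1: {s0, s1, s4}
read 1: {s1, s2, s3, s4}
read 2: {s0, s1, s2, s3, s4}
Final reachable set {s0, s1, s2, s3, s4} has 5 states.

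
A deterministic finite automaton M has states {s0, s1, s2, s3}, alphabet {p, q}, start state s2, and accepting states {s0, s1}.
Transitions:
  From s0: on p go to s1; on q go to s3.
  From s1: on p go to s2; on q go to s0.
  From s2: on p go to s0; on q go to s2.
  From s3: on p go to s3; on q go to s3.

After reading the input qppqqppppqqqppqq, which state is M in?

s2 --q--> s2
s2 --p--> s0
s0 --p--> s1
s1 --q--> s0
s0 --q--> s3
s3 --p--> s3
s3 --p--> s3
s3 --p--> s3
s3 --p--> s3
s3 --q--> s3
s3 --q--> s3
s3 --q--> s3
s3 --p--> s3
s3 --p--> s3
s3 --q--> s3
s3 --q--> s3

s3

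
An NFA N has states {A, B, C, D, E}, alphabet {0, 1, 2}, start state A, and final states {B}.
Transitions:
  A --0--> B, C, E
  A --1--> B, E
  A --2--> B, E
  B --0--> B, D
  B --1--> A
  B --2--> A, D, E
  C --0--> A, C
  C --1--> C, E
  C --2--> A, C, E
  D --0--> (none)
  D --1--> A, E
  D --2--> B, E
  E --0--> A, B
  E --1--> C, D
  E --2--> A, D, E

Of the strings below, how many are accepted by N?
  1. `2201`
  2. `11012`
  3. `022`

3

`2201`: accepted
`11012`: accepted
`022`: accepted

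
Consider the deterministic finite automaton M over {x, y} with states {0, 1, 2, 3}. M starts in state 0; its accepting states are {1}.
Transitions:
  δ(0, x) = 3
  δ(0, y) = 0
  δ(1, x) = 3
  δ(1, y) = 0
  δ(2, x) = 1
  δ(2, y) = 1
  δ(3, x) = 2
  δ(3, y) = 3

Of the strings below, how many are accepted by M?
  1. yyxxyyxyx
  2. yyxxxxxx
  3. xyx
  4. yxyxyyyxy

1

yyxxyyxyx: rejected
yyxxxxxx: accepted
xyx: rejected
yxyxyyyxy: rejected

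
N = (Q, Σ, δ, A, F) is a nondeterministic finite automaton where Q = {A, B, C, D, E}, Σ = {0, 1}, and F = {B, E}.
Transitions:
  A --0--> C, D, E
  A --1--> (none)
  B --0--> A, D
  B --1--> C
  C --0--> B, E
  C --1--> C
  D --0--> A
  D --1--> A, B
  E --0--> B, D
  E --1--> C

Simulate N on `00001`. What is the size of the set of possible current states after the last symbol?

Start: {A}
read 0: {C, D, E}
read 0: {A, B, D, E}
read 0: {A, B, C, D, E}
read 0: {A, B, C, D, E}
read 1: {A, B, C}
Final reachable set {A, B, C} has 3 states.

3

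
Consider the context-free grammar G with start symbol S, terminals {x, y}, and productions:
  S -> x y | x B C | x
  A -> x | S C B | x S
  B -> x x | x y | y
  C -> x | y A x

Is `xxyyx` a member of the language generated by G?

no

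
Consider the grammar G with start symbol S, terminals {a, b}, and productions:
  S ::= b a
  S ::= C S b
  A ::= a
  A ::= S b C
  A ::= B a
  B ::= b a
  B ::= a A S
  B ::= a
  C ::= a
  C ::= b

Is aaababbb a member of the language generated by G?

yes

S ⇒ CSb ⇒ aSb ⇒ aCSbb ⇒ aaSbb ⇒ aaCSbbb ⇒ aaaSbbb ⇒ aaababbb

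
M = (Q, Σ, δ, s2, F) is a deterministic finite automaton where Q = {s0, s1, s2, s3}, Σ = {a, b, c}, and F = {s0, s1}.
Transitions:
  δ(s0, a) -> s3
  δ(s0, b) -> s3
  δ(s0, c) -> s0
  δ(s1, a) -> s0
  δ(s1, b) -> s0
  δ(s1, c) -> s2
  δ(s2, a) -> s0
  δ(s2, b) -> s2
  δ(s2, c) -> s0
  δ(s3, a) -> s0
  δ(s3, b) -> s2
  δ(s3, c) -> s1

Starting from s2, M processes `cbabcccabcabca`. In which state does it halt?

s2 --c--> s0
s0 --b--> s3
s3 --a--> s0
s0 --b--> s3
s3 --c--> s1
s1 --c--> s2
s2 --c--> s0
s0 --a--> s3
s3 --b--> s2
s2 --c--> s0
s0 --a--> s3
s3 --b--> s2
s2 --c--> s0
s0 --a--> s3

s3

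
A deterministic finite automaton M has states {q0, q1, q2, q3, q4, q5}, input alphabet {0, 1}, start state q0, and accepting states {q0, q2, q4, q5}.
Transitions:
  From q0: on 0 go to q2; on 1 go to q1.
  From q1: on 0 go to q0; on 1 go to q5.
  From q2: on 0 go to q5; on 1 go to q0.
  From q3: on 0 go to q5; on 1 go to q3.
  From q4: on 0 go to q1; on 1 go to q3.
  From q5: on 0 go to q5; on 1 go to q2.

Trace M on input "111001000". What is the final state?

q5

q0 --1--> q1
q1 --1--> q5
q5 --1--> q2
q2 --0--> q5
q5 --0--> q5
q5 --1--> q2
q2 --0--> q5
q5 --0--> q5
q5 --0--> q5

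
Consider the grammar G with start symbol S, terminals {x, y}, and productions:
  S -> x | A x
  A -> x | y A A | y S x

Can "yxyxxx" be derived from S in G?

S ⇒ Ax ⇒ yAAx ⇒ yxAx ⇒ yxySxx ⇒ yxyxxx

yes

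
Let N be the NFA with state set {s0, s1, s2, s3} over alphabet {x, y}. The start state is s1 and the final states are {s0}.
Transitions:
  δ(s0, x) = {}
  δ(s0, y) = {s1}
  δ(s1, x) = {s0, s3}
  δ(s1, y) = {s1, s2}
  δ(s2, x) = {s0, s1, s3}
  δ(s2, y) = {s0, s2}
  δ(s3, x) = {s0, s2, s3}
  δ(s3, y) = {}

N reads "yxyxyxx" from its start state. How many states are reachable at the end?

Start: {s1}
read y: {s1, s2}
read x: {s0, s1, s3}
read y: {s1, s2}
read x: {s0, s1, s3}
read y: {s1, s2}
read x: {s0, s1, s3}
read x: {s0, s2, s3}
Final reachable set {s0, s2, s3} has 3 states.

3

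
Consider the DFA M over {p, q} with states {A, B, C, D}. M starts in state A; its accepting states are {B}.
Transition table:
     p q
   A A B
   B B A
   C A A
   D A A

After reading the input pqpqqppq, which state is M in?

A

A --p--> A
A --q--> B
B --p--> B
B --q--> A
A --q--> B
B --p--> B
B --p--> B
B --q--> A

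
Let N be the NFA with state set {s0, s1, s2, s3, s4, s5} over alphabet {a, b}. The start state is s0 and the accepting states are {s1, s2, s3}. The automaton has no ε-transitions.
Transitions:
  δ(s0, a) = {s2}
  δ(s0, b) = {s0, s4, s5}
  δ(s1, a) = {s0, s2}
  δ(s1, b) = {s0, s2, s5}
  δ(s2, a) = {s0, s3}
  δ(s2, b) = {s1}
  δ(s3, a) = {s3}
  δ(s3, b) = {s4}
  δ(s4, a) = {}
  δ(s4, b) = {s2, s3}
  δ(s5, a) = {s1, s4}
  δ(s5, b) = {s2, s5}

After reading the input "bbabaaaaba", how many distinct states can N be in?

4

Start: {s0}
read b: {s0, s4, s5}
read b: {s0, s2, s3, s4, s5}
read a: {s0, s1, s2, s3, s4}
read b: {s0, s1, s2, s3, s4, s5}
read a: {s0, s1, s2, s3, s4}
read a: {s0, s2, s3}
read a: {s0, s2, s3}
read a: {s0, s2, s3}
read b: {s0, s1, s4, s5}
read a: {s0, s1, s2, s4}
Final reachable set {s0, s1, s2, s4} has 4 states.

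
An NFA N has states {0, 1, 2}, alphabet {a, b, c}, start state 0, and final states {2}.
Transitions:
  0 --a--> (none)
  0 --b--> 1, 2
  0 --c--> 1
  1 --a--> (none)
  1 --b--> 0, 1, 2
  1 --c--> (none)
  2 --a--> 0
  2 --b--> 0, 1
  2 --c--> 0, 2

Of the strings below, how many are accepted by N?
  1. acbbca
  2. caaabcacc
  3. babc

1

acbbca: rejected
caaabcacc: rejected
babc: accepted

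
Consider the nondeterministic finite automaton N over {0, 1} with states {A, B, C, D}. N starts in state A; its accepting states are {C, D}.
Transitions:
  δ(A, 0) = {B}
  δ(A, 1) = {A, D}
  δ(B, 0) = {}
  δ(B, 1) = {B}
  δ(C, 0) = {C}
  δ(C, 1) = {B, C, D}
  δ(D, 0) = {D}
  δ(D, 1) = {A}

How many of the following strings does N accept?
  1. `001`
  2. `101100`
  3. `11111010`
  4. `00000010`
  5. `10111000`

2

`001`: rejected
`101100`: accepted
`11111010`: rejected
`00000010`: rejected
`10111000`: accepted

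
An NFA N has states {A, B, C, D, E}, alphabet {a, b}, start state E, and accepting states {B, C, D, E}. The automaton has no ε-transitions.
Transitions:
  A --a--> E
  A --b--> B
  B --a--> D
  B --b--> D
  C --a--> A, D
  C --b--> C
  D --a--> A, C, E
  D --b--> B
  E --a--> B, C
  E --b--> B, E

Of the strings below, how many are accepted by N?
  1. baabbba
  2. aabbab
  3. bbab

baabbba: accepted
aabbab: accepted
bbab: accepted

3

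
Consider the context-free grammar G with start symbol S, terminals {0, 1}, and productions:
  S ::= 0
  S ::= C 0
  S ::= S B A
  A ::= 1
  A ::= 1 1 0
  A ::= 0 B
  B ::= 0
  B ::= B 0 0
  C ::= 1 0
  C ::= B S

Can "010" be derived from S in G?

no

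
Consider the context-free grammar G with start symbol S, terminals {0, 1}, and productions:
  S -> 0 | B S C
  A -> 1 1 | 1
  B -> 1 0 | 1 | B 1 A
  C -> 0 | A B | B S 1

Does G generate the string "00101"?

no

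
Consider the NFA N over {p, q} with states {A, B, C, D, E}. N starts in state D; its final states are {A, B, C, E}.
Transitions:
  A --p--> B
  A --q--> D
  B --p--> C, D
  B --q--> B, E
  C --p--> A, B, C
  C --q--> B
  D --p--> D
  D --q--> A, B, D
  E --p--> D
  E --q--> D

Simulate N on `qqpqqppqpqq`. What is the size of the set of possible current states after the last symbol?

Start: {D}
read q: {A, B, D}
read q: {A, B, D, E}
read p: {B, C, D}
read q: {A, B, D, E}
read q: {A, B, D, E}
read p: {B, C, D}
read p: {A, B, C, D}
read q: {A, B, D, E}
read p: {B, C, D}
read q: {A, B, D, E}
read q: {A, B, D, E}
Final reachable set {A, B, D, E} has 4 states.

4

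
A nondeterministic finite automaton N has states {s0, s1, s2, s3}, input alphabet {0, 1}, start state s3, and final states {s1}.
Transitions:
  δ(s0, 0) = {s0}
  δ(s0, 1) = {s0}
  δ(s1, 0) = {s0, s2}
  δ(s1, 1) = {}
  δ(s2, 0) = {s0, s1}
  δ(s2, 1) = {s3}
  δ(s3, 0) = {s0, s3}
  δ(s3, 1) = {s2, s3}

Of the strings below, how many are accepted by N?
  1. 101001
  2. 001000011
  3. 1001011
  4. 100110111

0

101001: rejected
001000011: rejected
1001011: rejected
100110111: rejected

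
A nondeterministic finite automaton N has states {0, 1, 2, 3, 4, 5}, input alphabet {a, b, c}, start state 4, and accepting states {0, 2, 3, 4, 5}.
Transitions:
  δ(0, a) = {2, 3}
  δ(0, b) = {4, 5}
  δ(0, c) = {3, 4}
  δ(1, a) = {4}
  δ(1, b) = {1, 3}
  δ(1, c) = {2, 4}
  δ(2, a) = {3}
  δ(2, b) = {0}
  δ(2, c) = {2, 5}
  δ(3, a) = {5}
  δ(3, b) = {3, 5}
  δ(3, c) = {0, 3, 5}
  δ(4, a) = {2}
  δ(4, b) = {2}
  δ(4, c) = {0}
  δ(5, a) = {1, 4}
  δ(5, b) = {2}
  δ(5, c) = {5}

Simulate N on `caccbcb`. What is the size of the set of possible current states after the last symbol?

5

Start: {4}
read c: {0}
read a: {2, 3}
read c: {0, 2, 3, 5}
read c: {0, 2, 3, 4, 5}
read b: {0, 2, 3, 4, 5}
read c: {0, 2, 3, 4, 5}
read b: {0, 2, 3, 4, 5}
Final reachable set {0, 2, 3, 4, 5} has 5 states.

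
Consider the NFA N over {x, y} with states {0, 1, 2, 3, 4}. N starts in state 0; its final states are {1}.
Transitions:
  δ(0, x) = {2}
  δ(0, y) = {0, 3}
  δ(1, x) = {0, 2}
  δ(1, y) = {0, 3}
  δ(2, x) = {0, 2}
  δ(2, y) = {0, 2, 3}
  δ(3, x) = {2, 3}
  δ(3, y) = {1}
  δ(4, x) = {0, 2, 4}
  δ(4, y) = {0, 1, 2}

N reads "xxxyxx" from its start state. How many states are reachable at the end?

3

Start: {0}
read x: {2}
read x: {0, 2}
read x: {0, 2}
read y: {0, 2, 3}
read x: {0, 2, 3}
read x: {0, 2, 3}
Final reachable set {0, 2, 3} has 3 states.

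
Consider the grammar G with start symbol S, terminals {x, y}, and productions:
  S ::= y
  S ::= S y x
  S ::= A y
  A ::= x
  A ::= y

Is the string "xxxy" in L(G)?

no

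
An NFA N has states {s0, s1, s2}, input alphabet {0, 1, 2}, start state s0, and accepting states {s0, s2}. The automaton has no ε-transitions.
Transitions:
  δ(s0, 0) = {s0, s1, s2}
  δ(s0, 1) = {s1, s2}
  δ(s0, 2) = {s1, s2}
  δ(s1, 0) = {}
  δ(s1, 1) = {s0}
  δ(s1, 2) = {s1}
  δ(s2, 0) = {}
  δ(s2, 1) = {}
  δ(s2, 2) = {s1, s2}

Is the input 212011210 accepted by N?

rejected

Start: {s0}
read 2: {s1, s2}
read 1: {s0}
read 2: {s1, s2}
read 0: {}
The reachable set is empty and stays empty for the remaining 5 symbols.
Reachable ∩ accepting = {} — empty.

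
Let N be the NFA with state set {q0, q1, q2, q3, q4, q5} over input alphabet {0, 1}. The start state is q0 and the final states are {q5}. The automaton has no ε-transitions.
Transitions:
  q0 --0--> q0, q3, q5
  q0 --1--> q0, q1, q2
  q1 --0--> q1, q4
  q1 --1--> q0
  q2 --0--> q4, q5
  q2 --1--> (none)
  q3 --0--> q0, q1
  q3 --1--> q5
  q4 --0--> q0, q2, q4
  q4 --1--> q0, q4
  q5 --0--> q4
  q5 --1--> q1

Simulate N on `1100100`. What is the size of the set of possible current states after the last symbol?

Start: {q0}
read 1: {q0, q1, q2}
read 1: {q0, q1, q2}
read 0: {q0, q1, q3, q4, q5}
read 0: {q0, q1, q2, q3, q4, q5}
read 1: {q0, q1, q2, q4, q5}
read 0: {q0, q1, q2, q3, q4, q5}
read 0: {q0, q1, q2, q3, q4, q5}
Final reachable set {q0, q1, q2, q3, q4, q5} has 6 states.

6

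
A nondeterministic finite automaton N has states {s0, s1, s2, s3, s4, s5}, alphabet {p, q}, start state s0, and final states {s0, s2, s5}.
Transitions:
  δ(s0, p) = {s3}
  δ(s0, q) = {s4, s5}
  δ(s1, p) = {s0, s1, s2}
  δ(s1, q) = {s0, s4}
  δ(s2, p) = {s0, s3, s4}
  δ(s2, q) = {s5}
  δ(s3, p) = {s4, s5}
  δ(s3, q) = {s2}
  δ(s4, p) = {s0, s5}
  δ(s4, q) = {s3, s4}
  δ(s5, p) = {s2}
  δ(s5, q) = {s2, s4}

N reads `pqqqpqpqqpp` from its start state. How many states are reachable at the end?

Start: {s0}
read p: {s3}
read q: {s2}
read q: {s5}
read q: {s2, s4}
read p: {s0, s3, s4, s5}
read q: {s2, s3, s4, s5}
read p: {s0, s2, s3, s4, s5}
read q: {s2, s3, s4, s5}
read q: {s2, s3, s4, s5}
read p: {s0, s2, s3, s4, s5}
read p: {s0, s2, s3, s4, s5}
Final reachable set {s0, s2, s3, s4, s5} has 5 states.

5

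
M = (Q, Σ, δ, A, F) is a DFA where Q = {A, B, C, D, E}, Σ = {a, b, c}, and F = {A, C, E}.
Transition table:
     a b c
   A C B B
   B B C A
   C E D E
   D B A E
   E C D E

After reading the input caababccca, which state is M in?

A --c--> B
B --a--> B
B --a--> B
B --b--> C
C --a--> E
E --b--> D
D --c--> E
E --c--> E
E --c--> E
E --a--> C

C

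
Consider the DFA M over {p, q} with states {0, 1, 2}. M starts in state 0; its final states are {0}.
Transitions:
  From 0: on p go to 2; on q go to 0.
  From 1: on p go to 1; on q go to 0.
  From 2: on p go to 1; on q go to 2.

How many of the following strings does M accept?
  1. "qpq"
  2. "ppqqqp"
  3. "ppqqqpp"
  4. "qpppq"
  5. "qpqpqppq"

"qpq": rejected
"ppqqqp": rejected
"ppqqqpp": rejected
"qpppq": accepted
"qpqpqppq": accepted

2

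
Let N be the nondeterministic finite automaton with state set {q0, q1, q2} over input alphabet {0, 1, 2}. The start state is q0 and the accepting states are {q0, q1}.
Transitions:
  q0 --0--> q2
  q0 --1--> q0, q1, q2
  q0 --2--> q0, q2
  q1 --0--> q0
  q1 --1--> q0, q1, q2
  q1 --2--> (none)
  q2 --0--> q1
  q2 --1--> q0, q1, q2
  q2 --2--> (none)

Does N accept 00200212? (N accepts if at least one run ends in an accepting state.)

rejected

Start: {q0}
read 0: {q2}
read 0: {q1}
read 2: {}
The reachable set is empty and stays empty for the remaining 5 symbols.
Reachable ∩ accepting = {} — empty.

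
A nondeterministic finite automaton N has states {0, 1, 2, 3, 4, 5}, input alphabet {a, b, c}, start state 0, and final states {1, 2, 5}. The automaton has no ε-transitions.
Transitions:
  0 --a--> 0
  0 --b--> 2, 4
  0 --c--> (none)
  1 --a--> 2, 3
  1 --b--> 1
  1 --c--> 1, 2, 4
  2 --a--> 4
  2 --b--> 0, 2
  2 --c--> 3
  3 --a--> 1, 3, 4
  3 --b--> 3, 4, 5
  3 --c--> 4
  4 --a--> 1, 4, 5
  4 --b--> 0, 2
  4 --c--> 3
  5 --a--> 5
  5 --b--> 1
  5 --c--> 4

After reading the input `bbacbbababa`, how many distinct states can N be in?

Start: {0}
read b: {2, 4}
read b: {0, 2}
read a: {0, 4}
read c: {3}
read b: {3, 4, 5}
read b: {0, 1, 2, 3, 4, 5}
read a: {0, 1, 2, 3, 4, 5}
read b: {0, 1, 2, 3, 4, 5}
read a: {0, 1, 2, 3, 4, 5}
read b: {0, 1, 2, 3, 4, 5}
read a: {0, 1, 2, 3, 4, 5}
Final reachable set {0, 1, 2, 3, 4, 5} has 6 states.

6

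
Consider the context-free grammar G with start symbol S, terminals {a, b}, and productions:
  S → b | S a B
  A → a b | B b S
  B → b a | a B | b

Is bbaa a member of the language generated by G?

no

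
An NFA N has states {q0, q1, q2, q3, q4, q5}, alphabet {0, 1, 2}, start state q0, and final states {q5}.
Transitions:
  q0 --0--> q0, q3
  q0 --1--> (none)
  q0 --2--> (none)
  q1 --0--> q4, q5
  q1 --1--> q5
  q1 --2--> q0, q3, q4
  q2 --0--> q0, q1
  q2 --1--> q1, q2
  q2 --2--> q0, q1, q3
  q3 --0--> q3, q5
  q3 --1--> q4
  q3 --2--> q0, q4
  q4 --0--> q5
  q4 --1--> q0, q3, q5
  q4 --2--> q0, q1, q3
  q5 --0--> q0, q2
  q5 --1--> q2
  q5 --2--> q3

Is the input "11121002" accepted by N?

Start: {q0}
read 1: {}
The reachable set is empty and stays empty for the remaining 7 symbols.
Reachable ∩ accepting = {} — empty.

rejected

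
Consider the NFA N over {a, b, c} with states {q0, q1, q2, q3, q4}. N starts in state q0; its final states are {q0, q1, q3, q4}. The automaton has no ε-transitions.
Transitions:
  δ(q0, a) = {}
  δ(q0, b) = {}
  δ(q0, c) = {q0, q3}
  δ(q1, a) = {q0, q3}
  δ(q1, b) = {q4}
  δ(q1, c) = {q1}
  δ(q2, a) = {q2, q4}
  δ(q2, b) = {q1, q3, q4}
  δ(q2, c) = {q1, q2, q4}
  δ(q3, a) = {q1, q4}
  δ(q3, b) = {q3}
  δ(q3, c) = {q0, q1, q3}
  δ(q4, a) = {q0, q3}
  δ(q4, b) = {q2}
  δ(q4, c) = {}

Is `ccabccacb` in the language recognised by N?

Start: {q0}
read c: {q0, q3}
read c: {q0, q1, q3}
read a: {q0, q1, q3, q4}
read b: {q2, q3, q4}
read c: {q0, q1, q2, q3, q4}
read c: {q0, q1, q2, q3, q4}
read a: {q0, q1, q2, q3, q4}
read c: {q0, q1, q2, q3, q4}
read b: {q1, q2, q3, q4}
Reachable ∩ accepting = {q1, q3, q4} — nonempty.

accepted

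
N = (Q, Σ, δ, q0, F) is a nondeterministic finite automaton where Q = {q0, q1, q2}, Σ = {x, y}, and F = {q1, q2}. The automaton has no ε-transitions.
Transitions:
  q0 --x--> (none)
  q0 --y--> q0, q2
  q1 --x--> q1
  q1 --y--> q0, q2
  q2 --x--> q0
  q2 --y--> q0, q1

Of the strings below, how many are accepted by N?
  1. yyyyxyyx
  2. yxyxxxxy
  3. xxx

yyyyxyyx: accepted
yxyxxxxy: rejected
xxx: rejected

1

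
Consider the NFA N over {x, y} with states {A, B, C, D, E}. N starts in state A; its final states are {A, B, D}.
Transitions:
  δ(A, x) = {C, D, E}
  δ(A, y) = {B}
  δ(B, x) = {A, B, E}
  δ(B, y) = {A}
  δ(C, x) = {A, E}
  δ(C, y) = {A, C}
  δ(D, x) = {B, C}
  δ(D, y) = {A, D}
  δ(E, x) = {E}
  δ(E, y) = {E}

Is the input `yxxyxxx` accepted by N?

Start: {A}
read y: {B}
read x: {A, B, E}
read x: {A, B, C, D, E}
read y: {A, B, C, D, E}
read x: {A, B, C, D, E}
read x: {A, B, C, D, E}
read x: {A, B, C, D, E}
Reachable ∩ accepting = {A, B, D} — nonempty.

accepted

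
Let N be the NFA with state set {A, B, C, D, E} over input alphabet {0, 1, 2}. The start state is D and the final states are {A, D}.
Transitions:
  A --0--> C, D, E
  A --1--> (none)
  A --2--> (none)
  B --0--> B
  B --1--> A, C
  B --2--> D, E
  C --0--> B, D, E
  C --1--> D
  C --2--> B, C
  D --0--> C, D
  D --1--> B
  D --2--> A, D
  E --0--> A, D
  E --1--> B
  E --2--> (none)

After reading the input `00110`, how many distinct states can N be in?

Start: {D}
read 0: {C, D}
read 0: {B, C, D, E}
read 1: {A, B, C, D}
read 1: {A, B, C, D}
read 0: {B, C, D, E}
Final reachable set {B, C, D, E} has 4 states.

4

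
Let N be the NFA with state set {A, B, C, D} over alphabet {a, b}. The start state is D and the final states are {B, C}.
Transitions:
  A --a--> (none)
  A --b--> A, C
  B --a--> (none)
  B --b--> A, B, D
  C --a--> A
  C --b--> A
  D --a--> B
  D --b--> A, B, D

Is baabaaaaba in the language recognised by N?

Start: {D}
read b: {A, B, D}
read a: {B}
read a: {}
The reachable set is empty and stays empty for the remaining 7 symbols.
Reachable ∩ accepting = {} — empty.

rejected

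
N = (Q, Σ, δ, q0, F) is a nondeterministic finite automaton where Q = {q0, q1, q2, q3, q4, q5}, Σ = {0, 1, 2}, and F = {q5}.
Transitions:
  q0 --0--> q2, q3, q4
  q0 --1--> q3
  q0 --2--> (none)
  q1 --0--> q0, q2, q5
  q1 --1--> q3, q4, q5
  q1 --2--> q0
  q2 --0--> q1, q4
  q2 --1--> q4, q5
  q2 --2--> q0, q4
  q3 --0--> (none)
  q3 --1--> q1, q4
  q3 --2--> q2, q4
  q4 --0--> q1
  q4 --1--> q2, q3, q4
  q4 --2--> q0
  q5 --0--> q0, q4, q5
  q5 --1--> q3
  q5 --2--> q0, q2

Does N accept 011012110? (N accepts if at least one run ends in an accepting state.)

accepted

Start: {q0}
read 0: {q2, q3, q4}
read 1: {q1, q2, q3, q4, q5}
read 1: {q1, q2, q3, q4, q5}
read 0: {q0, q1, q2, q4, q5}
read 1: {q2, q3, q4, q5}
read 2: {q0, q2, q4}
read 1: {q2, q3, q4, q5}
read 1: {q1, q2, q3, q4, q5}
read 0: {q0, q1, q2, q4, q5}
Reachable ∩ accepting = {q5} — nonempty.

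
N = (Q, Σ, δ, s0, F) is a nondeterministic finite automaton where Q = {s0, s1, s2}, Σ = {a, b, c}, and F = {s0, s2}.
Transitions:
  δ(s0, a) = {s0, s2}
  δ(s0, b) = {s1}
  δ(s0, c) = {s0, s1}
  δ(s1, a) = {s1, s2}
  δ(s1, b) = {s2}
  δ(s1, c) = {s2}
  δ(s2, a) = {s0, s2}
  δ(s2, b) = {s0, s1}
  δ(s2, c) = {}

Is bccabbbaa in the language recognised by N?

rejected

Start: {s0}
read b: {s1}
read c: {s2}
read c: {}
The reachable set is empty and stays empty for the remaining 6 symbols.
Reachable ∩ accepting = {} — empty.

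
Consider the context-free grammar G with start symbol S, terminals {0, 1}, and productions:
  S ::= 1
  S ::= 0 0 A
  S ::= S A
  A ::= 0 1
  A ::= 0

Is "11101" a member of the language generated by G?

no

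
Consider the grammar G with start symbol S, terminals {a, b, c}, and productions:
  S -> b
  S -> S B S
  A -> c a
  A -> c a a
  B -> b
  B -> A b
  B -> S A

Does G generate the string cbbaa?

no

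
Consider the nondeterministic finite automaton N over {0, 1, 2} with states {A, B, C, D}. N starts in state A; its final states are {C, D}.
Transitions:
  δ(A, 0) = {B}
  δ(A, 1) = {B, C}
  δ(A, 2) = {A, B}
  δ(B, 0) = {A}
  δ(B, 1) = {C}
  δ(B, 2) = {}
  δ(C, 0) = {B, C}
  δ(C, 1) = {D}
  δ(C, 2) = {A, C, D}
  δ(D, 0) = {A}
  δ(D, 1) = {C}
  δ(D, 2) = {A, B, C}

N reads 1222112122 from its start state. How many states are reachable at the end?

4

Start: {A}
read 1: {B, C}
read 2: {A, C, D}
read 2: {A, B, C, D}
read 2: {A, B, C, D}
read 1: {B, C, D}
read 1: {C, D}
read 2: {A, B, C, D}
read 1: {B, C, D}
read 2: {A, B, C, D}
read 2: {A, B, C, D}
Final reachable set {A, B, C, D} has 4 states.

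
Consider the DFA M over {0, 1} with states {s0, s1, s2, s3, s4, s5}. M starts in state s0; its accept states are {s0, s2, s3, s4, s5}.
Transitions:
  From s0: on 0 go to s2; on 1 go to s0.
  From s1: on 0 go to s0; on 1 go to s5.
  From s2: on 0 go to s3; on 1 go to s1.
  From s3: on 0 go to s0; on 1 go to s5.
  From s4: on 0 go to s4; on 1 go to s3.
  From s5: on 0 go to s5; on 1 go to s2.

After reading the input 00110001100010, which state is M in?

s0 --0--> s2
s2 --0--> s3
s3 --1--> s5
s5 --1--> s2
s2 --0--> s3
s3 --0--> s0
s0 --0--> s2
s2 --1--> s1
s1 --1--> s5
s5 --0--> s5
s5 --0--> s5
s5 --0--> s5
s5 --1--> s2
s2 --0--> s3

s3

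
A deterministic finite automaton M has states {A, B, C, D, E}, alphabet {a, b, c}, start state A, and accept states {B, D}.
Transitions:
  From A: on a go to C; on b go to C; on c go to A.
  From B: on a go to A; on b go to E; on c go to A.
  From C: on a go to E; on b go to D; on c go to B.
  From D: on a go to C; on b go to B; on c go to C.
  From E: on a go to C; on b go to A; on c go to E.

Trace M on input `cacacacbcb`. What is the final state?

A --c--> A
A --a--> C
C --c--> B
B --a--> A
A --c--> A
A --a--> C
C --c--> B
B --b--> E
E --c--> E
E --b--> A

A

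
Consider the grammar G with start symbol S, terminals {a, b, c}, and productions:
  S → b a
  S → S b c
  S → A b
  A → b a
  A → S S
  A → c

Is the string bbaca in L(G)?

no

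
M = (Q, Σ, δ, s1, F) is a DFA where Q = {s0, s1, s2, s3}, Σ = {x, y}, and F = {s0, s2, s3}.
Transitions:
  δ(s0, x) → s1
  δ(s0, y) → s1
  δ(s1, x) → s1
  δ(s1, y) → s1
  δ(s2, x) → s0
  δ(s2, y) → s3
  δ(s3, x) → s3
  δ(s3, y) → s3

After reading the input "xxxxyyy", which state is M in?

s1 --x--> s1
s1 --x--> s1
s1 --x--> s1
s1 --x--> s1
s1 --y--> s1
s1 --y--> s1
s1 --y--> s1

s1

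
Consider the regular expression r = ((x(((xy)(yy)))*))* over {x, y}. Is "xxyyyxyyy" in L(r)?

Split into 1 piece xxyyyxyyy; each matches (x(((xy)(yy)))*).

yes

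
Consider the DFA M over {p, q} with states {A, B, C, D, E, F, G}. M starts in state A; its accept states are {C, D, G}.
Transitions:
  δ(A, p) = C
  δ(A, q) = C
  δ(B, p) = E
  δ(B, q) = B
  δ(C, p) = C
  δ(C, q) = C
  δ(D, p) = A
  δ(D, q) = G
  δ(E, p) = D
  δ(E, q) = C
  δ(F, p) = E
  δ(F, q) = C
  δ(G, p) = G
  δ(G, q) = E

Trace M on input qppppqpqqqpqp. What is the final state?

C

A --q--> C
C --p--> C
C --p--> C
C --p--> C
C --p--> C
C --q--> C
C --p--> C
C --q--> C
C --q--> C
C --q--> C
C --p--> C
C --q--> C
C --p--> C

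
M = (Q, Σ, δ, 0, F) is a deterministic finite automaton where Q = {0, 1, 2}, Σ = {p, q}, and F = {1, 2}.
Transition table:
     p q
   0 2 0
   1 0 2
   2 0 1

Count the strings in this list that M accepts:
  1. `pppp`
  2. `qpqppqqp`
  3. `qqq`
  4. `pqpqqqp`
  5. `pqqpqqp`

`pppp`: rejected
`qpqppqqp`: rejected
`qqq`: rejected
`pqpqqqp`: accepted
`pqqpqqp`: accepted

2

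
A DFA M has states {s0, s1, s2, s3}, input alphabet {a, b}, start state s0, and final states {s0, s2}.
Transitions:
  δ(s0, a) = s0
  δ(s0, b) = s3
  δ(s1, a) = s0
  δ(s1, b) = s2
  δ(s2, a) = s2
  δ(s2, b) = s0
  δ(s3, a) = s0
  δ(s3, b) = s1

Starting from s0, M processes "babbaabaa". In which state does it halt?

s0 --b--> s3
s3 --a--> s0
s0 --b--> s3
s3 --b--> s1
s1 --a--> s0
s0 --a--> s0
s0 --b--> s3
s3 --a--> s0
s0 --a--> s0

s0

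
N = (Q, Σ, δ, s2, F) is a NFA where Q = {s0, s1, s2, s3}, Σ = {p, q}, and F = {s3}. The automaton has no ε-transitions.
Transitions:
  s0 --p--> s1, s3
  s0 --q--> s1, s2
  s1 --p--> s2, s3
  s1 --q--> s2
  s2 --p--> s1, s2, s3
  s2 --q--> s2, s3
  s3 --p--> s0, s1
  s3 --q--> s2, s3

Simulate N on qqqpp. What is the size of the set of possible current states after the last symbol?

4

Start: {s2}
read q: {s2, s3}
read q: {s2, s3}
read q: {s2, s3}
read p: {s0, s1, s2, s3}
read p: {s0, s1, s2, s3}
Final reachable set {s0, s1, s2, s3} has 4 states.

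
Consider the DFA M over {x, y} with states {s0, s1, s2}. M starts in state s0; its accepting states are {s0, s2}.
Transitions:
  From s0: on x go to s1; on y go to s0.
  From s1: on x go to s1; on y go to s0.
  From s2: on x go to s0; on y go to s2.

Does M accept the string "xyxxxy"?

s0 --x--> s1
s1 --y--> s0
s0 --x--> s1
s1 --x--> s1
s1 --x--> s1
s1 --y--> s0
End in state s0, which is an accepting state.

accepted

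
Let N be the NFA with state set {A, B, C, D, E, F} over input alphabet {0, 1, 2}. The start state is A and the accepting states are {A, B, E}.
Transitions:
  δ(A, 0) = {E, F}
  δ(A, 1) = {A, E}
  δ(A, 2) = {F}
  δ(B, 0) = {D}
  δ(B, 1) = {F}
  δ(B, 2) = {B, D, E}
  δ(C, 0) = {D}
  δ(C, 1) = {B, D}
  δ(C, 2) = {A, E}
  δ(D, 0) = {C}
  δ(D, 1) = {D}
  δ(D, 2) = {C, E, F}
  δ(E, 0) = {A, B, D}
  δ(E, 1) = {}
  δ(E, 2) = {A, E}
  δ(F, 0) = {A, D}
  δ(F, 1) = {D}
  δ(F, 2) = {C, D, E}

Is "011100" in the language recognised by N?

rejected

Start: {A}
read 0: {E, F}
read 1: {D}
read 1: {D}
read 1: {D}
read 0: {C}
read 0: {D}
Reachable ∩ accepting = {} — empty.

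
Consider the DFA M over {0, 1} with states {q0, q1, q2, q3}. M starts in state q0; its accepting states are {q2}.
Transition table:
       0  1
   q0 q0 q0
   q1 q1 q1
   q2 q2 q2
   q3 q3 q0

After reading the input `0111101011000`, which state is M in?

q0

q0 --0--> q0
q0 --1--> q0
q0 --1--> q0
q0 --1--> q0
q0 --1--> q0
q0 --0--> q0
q0 --1--> q0
q0 --0--> q0
q0 --1--> q0
q0 --1--> q0
q0 --0--> q0
q0 --0--> q0
q0 --0--> q0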